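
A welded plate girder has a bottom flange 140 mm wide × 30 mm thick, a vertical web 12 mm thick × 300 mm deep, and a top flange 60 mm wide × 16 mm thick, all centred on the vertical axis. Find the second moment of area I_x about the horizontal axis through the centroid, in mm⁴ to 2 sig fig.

Break the section into simple shapes (no overlaps), measuring from the bottom-left corner of the bounding box.
Bottom plate: 140 × 30, A = 4 200 mm², y = 15 mm, Ī = 315 000 mm⁴.
Web plate: 12 × 300, A = 3 600 mm², y = 180 mm, Ī = 27 000 000 mm⁴.
Top plate: 60 × 16, A = 960 mm², y = 338 mm, Ī = 20 480 mm⁴.
Centroid: ȳ = ΣA·y / ΣA = 118.2 mm.
Transfer each piece to the horizontal axis through the centroid using Ī + A·d² with d = y − 118.2:
  bottom plate: d = -103.2 mm → contributes +45 050 758 mm⁴
  web plate: d = 61.79 mm → contributes +40 746 826 mm⁴
  top plate: d = 219.8 mm → contributes +46 397 726 mm⁴
Total I = 132 195 310 mm⁴.

I_x ≈ 1.3 × 10⁸ mm⁴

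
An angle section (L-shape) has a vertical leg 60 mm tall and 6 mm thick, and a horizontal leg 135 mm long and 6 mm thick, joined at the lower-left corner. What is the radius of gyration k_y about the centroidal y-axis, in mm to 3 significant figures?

k_y ≈ 44.0 mm

Split into non-overlapping primitives; take the origin at the lower-left of the bounding box.
Vertical leg: 6 × 60, A = 360 mm², x = 3 mm, Ī = 1 080 mm⁴.
Horizontal leg (remainder): 129 × 6, A = 774 mm², x = 70.5 mm, Ī = 1 073 345 mm⁴.
Centroid: x̄ = ΣA·x / ΣA = 49.071 mm.
Transfer each piece to the centroidal y-axis using Ī + A·d² with d = x − 49.071:
  vertical leg: d = -46.071 mm → contributes +765 208 mm⁴
  horizontal leg (remainder): d = 21.429 mm → contributes +1 428 753 mm⁴
Total I = 2 193 960 mm⁴.
Radius of gyration: k = √(I/A) = √(2 193 960 / 1 134) = 43.985 mm.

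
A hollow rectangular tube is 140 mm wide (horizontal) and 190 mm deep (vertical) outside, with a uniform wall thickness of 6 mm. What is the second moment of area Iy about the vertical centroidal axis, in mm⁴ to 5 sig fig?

Iy ≈ 1.2339 × 10⁷ mm⁴

Decompose the section into non-overlapping parts with the origin at the bottom-left of its bounding rectangle.
Outer rectangle: 140 × 190, A = 26 600 mm², x = 70 mm, Ī = 43 446 667 mm⁴.
Inner void (subtracted): 128 × 178, A = 22 784 mm², x = 70 mm, Ī = 31 107 755 mm⁴.
By symmetry the centroid is at mid-width, x̄ = 70 mm.
All pieces are centred on the vertical centroidal axis, so I = ΣĪ (holes subtracted) = 12 338 912 mm⁴.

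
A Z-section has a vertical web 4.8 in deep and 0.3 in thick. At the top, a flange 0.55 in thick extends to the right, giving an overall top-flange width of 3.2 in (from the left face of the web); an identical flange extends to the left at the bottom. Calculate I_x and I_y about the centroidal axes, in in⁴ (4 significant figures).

Decompose the section into non-overlapping parts with the origin at the bottom-left of its bounding rectangle.
Web: 0.3 × 4.8, A = 1.44 in², y = 2.4 in, Ī = 2.7648 in⁴.
Top flange (beyond web): 2.9 × 0.55, A = 1.595 in², y = 4.525 in, Ī = 0.0402073 in⁴.
Bottom flange (beyond web): 2.9 × 0.55, A = 1.595 in², y = 0.275 in, Ī = 0.0402073 in⁴.
Centroid: ȳ = ΣA·y / ΣA = 2.4 in.
Transfer each piece to the centroidal x-axis using Ī + A·d² with d = y − 2.4:
  web: d = 0 in → contributes +2.7648 in⁴
  top flange (beyond web): d = 2.125 in → contributes +7.24263 in⁴
  bottom flange (beyond web): d = -2.125 in → contributes +7.24263 in⁴
Total I = 17.2501 in⁴.
For the y-axis: x̄ = 3.05 in.
Repeating about the centroidal y-axis gives I_y = 10.4129 in⁴.

I_x ≈ 17.25 in⁴, I_y ≈ 10.41 in⁴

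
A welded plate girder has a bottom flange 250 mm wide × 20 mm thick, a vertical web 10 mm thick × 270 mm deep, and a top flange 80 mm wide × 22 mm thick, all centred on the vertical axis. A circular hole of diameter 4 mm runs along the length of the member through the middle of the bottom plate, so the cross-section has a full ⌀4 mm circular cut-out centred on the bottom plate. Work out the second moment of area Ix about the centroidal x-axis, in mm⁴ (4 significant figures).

Break the section into simple shapes (no overlaps), measuring from the bottom-left corner of the bounding box.
Bottom plate: 250 × 20, A = 5 000 mm², y = 10 mm, Ī = 166 667 mm⁴.
Web plate: 10 × 270, A = 2 700 mm², y = 155 mm, Ī = 16 402 500 mm⁴.
Top plate: 80 × 22, A = 1 760 mm², y = 301 mm, Ī = 70986.7 mm⁴.
Hole (subtracted): ⌀4, A = 12.5664 mm², y = 10 mm, Ī = 12.5664 mm⁴.
Centroid: ȳ = ΣA·y / ΣA = 105.651 mm.
Transfer each piece to the centroidal x-axis using Ī + A·d² with d = y − 105.651:
  bottom plate: d = -95.6514 mm → contributes +45 912 593 mm⁴
  web plate: d = 49.3486 mm → contributes +22 977 775 mm⁴
  top plate: d = 195.349 mm → contributes +67 234 498 mm⁴
  hole: d = -95.6514 mm → contributes −114 985 mm⁴
Total I = 136 009 881 mm⁴.

Ix ≈ 1.360 × 10⁸ mm⁴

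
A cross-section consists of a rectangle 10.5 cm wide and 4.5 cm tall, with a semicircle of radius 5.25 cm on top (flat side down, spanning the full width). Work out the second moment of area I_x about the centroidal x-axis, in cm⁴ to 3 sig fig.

I_x ≈ 616 cm⁴

Treat the section as a set of non-overlapping primitives; coordinates are from the bounding-box lower-left.
Rectangular body: 10.5 × 4.5, A = 47.25 cm², y = 2.25 cm, Ī = 79.734 cm⁴.
Semicircular cap: semicircle r = 5.25, A = 43.295 cm², y = 6.7282 cm, Ī = 83.381 cm⁴.
Centroid: ȳ = ΣA·y / ΣA = 4.3913 cm.
Transfer each piece to the centroidal x-axis using Ī + A·d² with d = y − 4.3913:
  rectangular body: d = -2.1413 cm → contributes +296.38 cm⁴
  semicircular cap: d = 2.3369 cm → contributes +319.82 cm⁴
Total I = 616.2 cm⁴.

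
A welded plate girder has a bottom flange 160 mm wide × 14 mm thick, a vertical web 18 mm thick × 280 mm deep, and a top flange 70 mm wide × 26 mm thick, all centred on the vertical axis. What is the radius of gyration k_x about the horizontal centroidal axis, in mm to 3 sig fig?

Split into non-overlapping primitives; take the origin at the lower-left of the bounding box.
Bottom plate: 160 × 14, A = 2 240 mm², y = 7 mm, Ī = 36 587 mm⁴.
Web plate: 18 × 280, A = 5 040 mm², y = 154 mm, Ī = 32 928 000 mm⁴.
Top plate: 70 × 26, A = 1 820 mm², y = 307 mm, Ī = 102 527 mm⁴.
Centroid: ȳ = ΣA·y / ΣA = 148.42 mm.
Transfer each piece to the horizontal centroidal axis using Ī + A·d² with d = y − 148.42:
  bottom plate: d = -141.42 mm → contributes +44 832 803 mm⁴
  web plate: d = 5.5846 mm → contributes +33 085 187 mm⁴
  top plate: d = 158.58 mm → contributes +45 873 853 mm⁴
Total I = 123 791 843 mm⁴.
Radius of gyration: k = √(I/A) = √(123 791 843 / 9 100) = 116.63 mm.

k_x ≈ 117 mm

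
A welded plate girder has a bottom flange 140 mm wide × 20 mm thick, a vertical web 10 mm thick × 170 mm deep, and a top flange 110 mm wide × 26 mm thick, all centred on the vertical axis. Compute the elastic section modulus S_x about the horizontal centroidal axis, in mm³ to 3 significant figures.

S_x ≈ 5.23 × 10⁵ mm³

Decompose the section into non-overlapping parts with the origin at the bottom-left of its bounding rectangle.
Bottom plate: 140 × 20, A = 2 800 mm², y = 10 mm, Ī = 93 333 mm⁴.
Web plate: 10 × 170, A = 1 700 mm², y = 105 mm, Ī = 4 094 167 mm⁴.
Top plate: 110 × 26, A = 2 860 mm², y = 203 mm, Ī = 161 113 mm⁴.
Centroid: ȳ = ΣA·y / ΣA = 106.94 mm.
Transfer each piece to the horizontal centroidal axis using Ī + A·d² with d = y − 106.94:
  bottom plate: d = -96.94 mm → contributes +26 406 069 mm⁴
  web plate: d = -1.9402 mm → contributes +4 100 566 mm⁴
  top plate: d = 96.06 mm → contributes +26 551 711 mm⁴
Total I = 57 058 347 mm⁴.
Extreme fibre distance c = 109.06 mm; S = I/c = 523 184 mm³.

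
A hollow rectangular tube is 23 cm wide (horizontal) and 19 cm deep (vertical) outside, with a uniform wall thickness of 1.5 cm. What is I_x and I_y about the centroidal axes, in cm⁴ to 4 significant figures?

I_x ≈ 6320 cm⁴, I_y ≈ 8598 cm⁴

Split into non-overlapping primitives; take the origin at the lower-left of the bounding box.
Outer rectangle: 23 × 19, A = 437 cm², y = 9.5 cm, Ī = 13146.4 cm⁴.
Inner void (subtracted): 20 × 16, A = 320 cm², y = 9.5 cm, Ī = 6826.67 cm⁴.
By symmetry the centroid is at mid-height, ȳ = 9.5 cm.
All pieces are centred on the centroidal x-axis, so I = ΣĪ (holes subtracted) = 6319.75 cm⁴.
Repeating about the centroidal y-axis gives I_y = 8597.75 cm⁴.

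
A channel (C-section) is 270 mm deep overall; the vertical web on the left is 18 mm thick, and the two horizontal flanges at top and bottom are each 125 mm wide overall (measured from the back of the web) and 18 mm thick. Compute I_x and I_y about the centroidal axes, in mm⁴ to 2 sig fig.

I_x ≈ 9.1 × 10⁷ mm⁴, I_y ≈ 1.2 × 10⁷ mm⁴

Break the section into simple shapes (no overlaps), measuring from the bottom-left corner of the bounding box.
Web: 18 × 270, A = 4 860 mm², y = 135 mm, Ī = 29 524 500 mm⁴.
Top flange (beyond web): 107 × 18, A = 1 926 mm², y = 261 mm, Ī = 52 002 mm⁴.
Bottom flange (beyond web): 107 × 18, A = 1 926 mm², y = 9 mm, Ī = 52 002 mm⁴.
By symmetry the centroid is at mid-height, ȳ = 135 mm.
Transfer each piece to the centroidal x-axis using Ī + A·d² with d = y − 135:
  web: d = 0 mm → contributes +29 524 500 mm⁴
  top flange (beyond web): d = 126 mm → contributes +30 629 178 mm⁴
  bottom flange (beyond web): d = -126 mm → contributes +30 629 178 mm⁴
Total I = 90 782 856 mm⁴.
For the y-axis: x̄ = 36.63 mm.
Repeating about the centroidal y-axis gives I_y = 12 200 267 mm⁴.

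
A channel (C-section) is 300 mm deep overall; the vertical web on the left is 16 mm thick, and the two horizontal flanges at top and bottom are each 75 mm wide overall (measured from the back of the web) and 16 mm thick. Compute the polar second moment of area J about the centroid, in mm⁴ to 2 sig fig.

Break the section into simple shapes (no overlaps), measuring from the bottom-left corner of the bounding box.
Web: 16 × 300, A = 4 800 mm², y = 150 mm, Ī = 36 000 000 mm⁴.
Top flange (beyond web): 59 × 16, A = 944 mm², y = 292 mm, Ī = 20 139 mm⁴.
Bottom flange (beyond web): 59 × 16, A = 944 mm², y = 8 mm, Ī = 20 139 mm⁴.
By symmetry the centroid is at mid-height, ȳ = 150 mm.
Transfer each piece to the centroidal x-axis using Ī + A·d² with d = y − 150:
  web: d = 0 mm → contributes +36 000 000 mm⁴
  top flange (beyond web): d = 142 mm → contributes +19 054 955 mm⁴
  bottom flange (beyond web): d = -142 mm → contributes +19 054 955 mm⁴
Total I = 74 109 909 mm⁴.
For the y-axis: x̄ = 18.59 mm.
Repeating about the centroidal y-axis gives I_y = 2 555 580 mm⁴.
Polar second moment: J = I_x + I_y = 76 665 489 mm⁴.

J ≈ 7.7 × 10⁷ mm⁴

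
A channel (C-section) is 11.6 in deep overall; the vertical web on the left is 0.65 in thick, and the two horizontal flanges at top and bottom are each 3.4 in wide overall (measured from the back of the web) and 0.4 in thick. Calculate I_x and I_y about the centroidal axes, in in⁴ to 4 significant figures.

I_x ≈ 153.6 in⁴, I_y ≈ 6.574 in⁴

Break the section into simple shapes (no overlaps), measuring from the bottom-left corner of the bounding box.
Web: 0.65 × 11.6, A = 7.54 in², y = 5.8 in, Ī = 84.5485 in⁴.
Top flange (beyond web): 2.75 × 0.4, A = 1.1 in², y = 11.4 in, Ī = 0.0146667 in⁴.
Bottom flange (beyond web): 2.75 × 0.4, A = 1.1 in², y = 0.2 in, Ī = 0.0146667 in⁴.
By symmetry the centroid is at mid-height, ȳ = 5.8 in.
Transfer each piece to the centroidal x-axis using Ī + A·d² with d = y − 5.8:
  web: d = 0 in → contributes +84.5485 in⁴
  top flange (beyond web): d = 5.6 in → contributes +34.5107 in⁴
  bottom flange (beyond web): d = -5.6 in → contributes +34.5107 in⁴
Total I = 153.57 in⁴.
For the y-axis: x̄ = 0.708984 in.
Repeating about the centroidal y-axis gives I_y = 6.57383 in⁴.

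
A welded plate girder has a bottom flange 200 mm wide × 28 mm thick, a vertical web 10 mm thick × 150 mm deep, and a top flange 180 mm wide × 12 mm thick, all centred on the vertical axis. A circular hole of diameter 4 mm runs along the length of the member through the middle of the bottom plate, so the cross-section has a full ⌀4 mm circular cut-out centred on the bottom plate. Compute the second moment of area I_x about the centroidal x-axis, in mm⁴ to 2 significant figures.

Decompose the section into non-overlapping parts with the origin at the bottom-left of its bounding rectangle.
Bottom plate: 200 × 28, A = 5 600 mm², y = 14 mm, Ī = 365 867 mm⁴.
Web plate: 10 × 150, A = 1 500 mm², y = 103 mm, Ī = 2 812 500 mm⁴.
Top plate: 180 × 12, A = 2 160 mm², y = 184 mm, Ī = 25 920 mm⁴.
Hole (subtracted): ⌀4, A = 12.57 mm², y = 14 mm, Ī = 12.57 mm⁴.
Centroid: ȳ = ΣA·y / ΣA = 68.14 mm.
Transfer each piece to the centroidal x-axis using Ī + A·d² with d = y − 68.14:
  bottom plate: d = -54.14 mm → contributes +16 783 130 mm⁴
  web plate: d = 34.86 mm → contributes +4 634 832 mm⁴
  top plate: d = 115.9 mm → contributes +29 018 387 mm⁴
  hole: d = -54.14 mm → contributes −36 853 mm⁴
Total I = 50 399 497 mm⁴.

I_x ≈ 5.0 × 10⁷ mm⁴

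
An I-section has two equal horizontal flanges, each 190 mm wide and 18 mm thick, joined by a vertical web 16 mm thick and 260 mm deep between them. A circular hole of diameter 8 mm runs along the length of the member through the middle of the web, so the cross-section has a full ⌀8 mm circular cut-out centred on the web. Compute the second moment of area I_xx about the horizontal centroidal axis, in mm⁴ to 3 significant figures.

I_xx ≈ 1.56 × 10⁸ mm⁴

Split into non-overlapping primitives; take the origin at the lower-left of the bounding box.
Bottom flange: 190 × 18, A = 3 420 mm², y = 9 mm, Ī = 92 340 mm⁴.
Web: 16 × 260, A = 4 160 mm², y = 148 mm, Ī = 23 434 667 mm⁴.
Top flange: 190 × 18, A = 3 420 mm², y = 287 mm, Ī = 92 340 mm⁴.
Hole (subtracted): ⌀8, A = 50.265 mm², y = 148 mm, Ī = 201.06 mm⁴.
By symmetry the centroid is at mid-height, ȳ = 148 mm.
Transfer each piece to the horizontal centroidal axis using Ī + A·d² with d = y − 148:
  bottom flange: d = -139 mm → contributes +66 170 160 mm⁴
  web: d = 0 mm → contributes +23 434 667 mm⁴
  top flange: d = 139 mm → contributes +66 170 160 mm⁴
  hole: d = 0 mm → contributes −201.06 mm⁴
Total I = 155 774 786 mm⁴.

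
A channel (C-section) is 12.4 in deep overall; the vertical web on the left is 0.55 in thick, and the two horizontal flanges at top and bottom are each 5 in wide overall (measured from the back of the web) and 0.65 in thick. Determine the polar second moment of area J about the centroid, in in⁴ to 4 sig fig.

J ≈ 316.5 in⁴

Treat the section as a set of non-overlapping primitives; coordinates are from the bounding-box lower-left.
Web: 0.55 × 12.4, A = 6.82 in², y = 6.2 in, Ī = 87.3869 in⁴.
Top flange (beyond web): 4.45 × 0.65, A = 2.8925 in², y = 12.075 in, Ī = 0.10184 in⁴.
Bottom flange (beyond web): 4.45 × 0.65, A = 2.8925 in², y = 0.325 in, Ī = 0.10184 in⁴.
By symmetry the centroid is at mid-height, ȳ = 6.2 in.
Transfer each piece to the centroidal x-axis using Ī + A·d² with d = y − 6.2:
  web: d = 0 in → contributes +87.3869 in⁴
  top flange (beyond web): d = 5.875 in → contributes +99.9383 in⁴
  bottom flange (beyond web): d = -5.875 in → contributes +99.9383 in⁴
Total I = 287.264 in⁴.
For the y-axis: x̄ = 1.42236 in.
Repeating about the centroidal y-axis gives I_y = 29.2809 in⁴.
Polar second moment: J = I_x + I_y = 316.544 in⁴.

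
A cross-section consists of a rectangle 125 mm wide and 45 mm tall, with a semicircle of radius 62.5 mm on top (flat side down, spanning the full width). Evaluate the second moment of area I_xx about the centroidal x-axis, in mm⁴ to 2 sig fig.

I_xx ≈ 9.7 × 10⁶ mm⁴

Break the section into simple shapes (no overlaps), measuring from the bottom-left corner of the bounding box.
Rectangular body: 125 × 45, A = 5 625 mm², y = 22.5 mm, Ī = 949 219 mm⁴.
Semicircular cap: semicircle r = 62.5, A = 6 136 mm², y = 71.53 mm, Ī = 1 674 758 mm⁴.
Centroid: ȳ = ΣA·y / ΣA = 48.08 mm.
Transfer each piece to the centroidal x-axis using Ī + A·d² with d = y − 48.08:
  rectangular body: d = -25.58 mm → contributes +4 629 232 mm⁴
  semicircular cap: d = 23.45 mm → contributes +5 048 346 mm⁴
Total I = 9 677 577 mm⁴.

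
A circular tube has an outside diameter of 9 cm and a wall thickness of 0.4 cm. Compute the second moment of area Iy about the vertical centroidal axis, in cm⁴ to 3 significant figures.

Treat the section as a set of non-overlapping primitives; coordinates are from the bounding-box lower-left.
Outer circle: ⌀9, A = 63.617 cm², x = 4.5 cm, Ī = 322.06 cm⁴.
Bore (subtracted): ⌀8.2, A = 52.81 cm², x = 4.5 cm, Ī = 221.93 cm⁴.
By symmetry the centroid is at mid-width, x̄ = 4.5 cm.
All pieces are centred on the vertical centroidal axis, so I = ΣĪ (holes subtracted) = 100.13 cm⁴.

Iy ≈ 100 cm⁴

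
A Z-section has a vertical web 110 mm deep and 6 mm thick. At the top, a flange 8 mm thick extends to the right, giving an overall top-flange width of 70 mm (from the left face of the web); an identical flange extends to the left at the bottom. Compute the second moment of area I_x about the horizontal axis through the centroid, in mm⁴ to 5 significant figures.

Break the section into simple shapes (no overlaps), measuring from the bottom-left corner of the bounding box.
Web: 6 × 110, A = 660 mm², y = 55 mm, Ī = 665 500 mm⁴.
Top flange (beyond web): 64 × 8, A = 512 mm², y = 106 mm, Ī = 2730.667 mm⁴.
Bottom flange (beyond web): 64 × 8, A = 512 mm², y = 4 mm, Ī = 2730.667 mm⁴.
Centroid: ȳ = ΣA·y / ΣA = 55 mm.
Transfer each piece to the horizontal axis through the centroid using Ī + A·d² with d = y − 55:
  web: d = 0 mm → contributes +665 500 mm⁴
  top flange (beyond web): d = 51 mm → contributes +1 334 443 mm⁴
  bottom flange (beyond web): d = -51 mm → contributes +1 334 443 mm⁴
Total I = 3 334 385 mm⁴.

I_x ≈ 3.3344 × 10⁶ mm⁴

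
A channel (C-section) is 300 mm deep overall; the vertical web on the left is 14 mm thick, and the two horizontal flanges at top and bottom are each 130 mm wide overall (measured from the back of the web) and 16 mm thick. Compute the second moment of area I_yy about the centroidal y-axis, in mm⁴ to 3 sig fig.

I_yy ≈ 1.26 × 10⁷ mm⁴

Break the section into simple shapes (no overlaps), measuring from the bottom-left corner of the bounding box.
Web: 14 × 300, A = 4 200 mm², x = 7 mm, Ī = 68 600 mm⁴.
Top flange (beyond web): 116 × 16, A = 1 856 mm², x = 72 mm, Ī = 2 081 195 mm⁴.
Bottom flange (beyond web): 116 × 16, A = 1 856 mm², x = 72 mm, Ī = 2 081 195 mm⁴.
Centroid: x̄ = ΣA·x / ΣA = 37.495 mm.
Transfer each piece to the centroidal y-axis using Ī + A·d² with d = x − 37.495:
  web: d = -30.495 mm → contributes +3 974 484 mm⁴
  top flange (beyond web): d = 34.505 mm → contributes +4 290 881 mm⁴
  bottom flange (beyond web): d = 34.505 mm → contributes +4 290 881 mm⁴
Total I = 12 556 247 mm⁴.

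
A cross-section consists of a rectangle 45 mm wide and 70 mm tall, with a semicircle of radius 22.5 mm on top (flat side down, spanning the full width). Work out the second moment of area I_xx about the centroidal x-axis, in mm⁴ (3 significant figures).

I_xx ≈ 2.57 × 10⁶ mm⁴

Decompose the section into non-overlapping parts with the origin at the bottom-left of its bounding rectangle.
Rectangular body: 45 × 70, A = 3 150 mm², y = 35 mm, Ī = 1 286 250 mm⁴.
Semicircular cap: semicircle r = 22.5, A = 795.22 mm², y = 79.549 mm, Ī = 28 130 mm⁴.
Centroid: ȳ = ΣA·y / ΣA = 43.98 mm.
Transfer each piece to the centroidal x-axis using Ī + A·d² with d = y − 43.98:
  rectangular body: d = -8.9796 mm → contributes +1 540 242 mm⁴
  semicircular cap: d = 35.57 mm → contributes +1 034 241 mm⁴
Total I = 2 574 484 mm⁴.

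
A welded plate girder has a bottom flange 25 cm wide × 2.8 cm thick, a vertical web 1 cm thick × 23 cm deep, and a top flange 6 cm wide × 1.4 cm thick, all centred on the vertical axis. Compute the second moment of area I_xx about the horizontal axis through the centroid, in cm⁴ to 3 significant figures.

I_xx ≈ 7640 cm⁴

Split into non-overlapping primitives; take the origin at the lower-left of the bounding box.
Bottom plate: 25 × 2.8, A = 70 cm², y = 1.4 cm, Ī = 45.733 cm⁴.
Web plate: 1 × 23, A = 23 cm², y = 14.3 cm, Ī = 1013.9 cm⁴.
Top plate: 6 × 1.4, A = 8.4 cm², y = 26.5 cm, Ī = 1.372 cm⁴.
Centroid: ȳ = ΣA·y / ΣA = 6.4053 cm.
Transfer each piece to the horizontal axis through the centroid using Ī + A·d² with d = y − 6.4053:
  bottom plate: d = -5.0053 cm → contributes +1799.5 cm⁴
  web plate: d = 7.8947 cm → contributes +2447.4 cm⁴
  top plate: d = 20.095 cm → contributes +3393.3 cm⁴
Total I = 7640.1 cm⁴.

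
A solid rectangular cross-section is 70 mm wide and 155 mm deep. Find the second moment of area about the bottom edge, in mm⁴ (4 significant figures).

The section: 70 × 155, A = 10 850 mm², y = 77.5 mm, Ī = 21 722 604 mm⁴.
Transfer it to a horizontal axis along the bottom face using Ī + A·d² with d = y − 0:
  the section: d = 77.5 mm → contributes +86 890 417 mm⁴
Total I = 86 890 417 mm⁴.

I_base ≈ 8.689 × 10⁷ mm⁴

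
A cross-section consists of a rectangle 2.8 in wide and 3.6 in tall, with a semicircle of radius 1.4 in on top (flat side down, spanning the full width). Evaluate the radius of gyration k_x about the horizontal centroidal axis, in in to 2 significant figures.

Break the section into simple shapes (no overlaps), measuring from the bottom-left corner of the bounding box.
Rectangular body: 2.8 × 3.6, A = 10.08 in², y = 1.8 in, Ī = 10.89 in⁴.
Semicircular cap: semicircle r = 1.4, A = 3.079 in², y = 4.194 in, Ī = 0.4216 in⁴.
Centroid: ȳ = ΣA·y / ΣA = 2.36 in.
Transfer each piece to the horizontal centroidal axis using Ī + A·d² with d = y − 2.36:
  rectangular body: d = -0.5602 in → contributes +14.05 in⁴
  semicircular cap: d = 1.834 in → contributes +10.78 in⁴
Total I = 24.83 in⁴.
Radius of gyration: k = √(I/A) = √(24.83 / 13.16) = 1.374 in.

k_x ≈ 1.4 in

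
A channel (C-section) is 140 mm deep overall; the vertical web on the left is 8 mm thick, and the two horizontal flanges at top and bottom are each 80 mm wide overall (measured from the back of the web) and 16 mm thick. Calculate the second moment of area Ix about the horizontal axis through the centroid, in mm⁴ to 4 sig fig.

Ix ≈ 1.074 × 10⁷ mm⁴

Decompose the section into non-overlapping parts with the origin at the bottom-left of its bounding rectangle.
Web: 8 × 140, A = 1 120 mm², y = 70 mm, Ī = 1 829 333 mm⁴.
Top flange (beyond web): 72 × 16, A = 1 152 mm², y = 132 mm, Ī = 24 576 mm⁴.
Bottom flange (beyond web): 72 × 16, A = 1 152 mm², y = 8 mm, Ī = 24 576 mm⁴.
By symmetry the centroid is at mid-height, ȳ = 70 mm.
Transfer each piece to the horizontal axis through the centroid using Ī + A·d² with d = y − 70:
  web: d = 0 mm → contributes +1 829 333 mm⁴
  top flange (beyond web): d = 62 mm → contributes +4 452 864 mm⁴
  bottom flange (beyond web): d = -62 mm → contributes +4 452 864 mm⁴
Total I = 10 735 061 mm⁴.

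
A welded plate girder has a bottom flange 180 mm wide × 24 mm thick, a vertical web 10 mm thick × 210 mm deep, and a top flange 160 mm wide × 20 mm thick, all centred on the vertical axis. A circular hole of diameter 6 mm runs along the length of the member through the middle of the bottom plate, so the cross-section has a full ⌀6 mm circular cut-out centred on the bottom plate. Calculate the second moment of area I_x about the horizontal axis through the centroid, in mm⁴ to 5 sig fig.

Break the section into simple shapes (no overlaps), measuring from the bottom-left corner of the bounding box.
Bottom plate: 180 × 24, A = 4 320 mm², y = 12 mm, Ī = 207 360 mm⁴.
Web plate: 10 × 210, A = 2 100 mm², y = 129 mm, Ī = 7 717 500 mm⁴.
Top plate: 160 × 20, A = 3 200 mm², y = 244 mm, Ī = 106666.7 mm⁴.
Hole (subtracted): ⌀6, A = 28.27433 mm², y = 12 mm, Ī = 63.61725 mm⁴.
Centroid: ȳ = ΣA·y / ΣA = 115.0159 mm.
Transfer each piece to the horizontal axis through the centroid using Ī + A·d² with d = y − 115.0159:
  bottom plate: d = -103.0159 mm → contributes +46 052 367 mm⁴
  web plate: d = 13.98413 mm → contributes +8 128 167 mm⁴
  top plate: d = 128.9841 mm → contributes +53 344 762 mm⁴
  hole: d = -103.0159 mm → contributes −300118.5 mm⁴
Total I = 107 225 178 mm⁴.

I_x ≈ 1.0723 × 10⁸ mm⁴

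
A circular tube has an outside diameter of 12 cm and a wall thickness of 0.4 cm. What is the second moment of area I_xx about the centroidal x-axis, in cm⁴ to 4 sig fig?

Treat the section as a set of non-overlapping primitives; coordinates are from the bounding-box lower-left.
Outer circle: ⌀12, A = 113.097 cm², y = 6 cm, Ī = 1017.88 cm⁴.
Bore (subtracted): ⌀11.2, A = 98.5203 cm², y = 6 cm, Ī = 772.4 cm⁴.
By symmetry the centroid is at mid-height, ȳ = 6 cm.
All pieces are centred on the centroidal x-axis, so I = ΣĪ (holes subtracted) = 245.477 cm⁴.

I_xx ≈ 245.5 cm⁴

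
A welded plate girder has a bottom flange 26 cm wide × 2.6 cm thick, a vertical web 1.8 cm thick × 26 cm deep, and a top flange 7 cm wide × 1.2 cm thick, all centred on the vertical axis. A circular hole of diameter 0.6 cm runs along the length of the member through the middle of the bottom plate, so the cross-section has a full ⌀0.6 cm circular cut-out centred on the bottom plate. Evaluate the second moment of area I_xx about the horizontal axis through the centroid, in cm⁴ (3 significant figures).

I_xx ≈ 1.21 × 10⁴ cm⁴

Break the section into simple shapes (no overlaps), measuring from the bottom-left corner of the bounding box.
Bottom plate: 26 × 2.6, A = 67.6 cm², y = 1.3 cm, Ī = 38.081 cm⁴.
Web plate: 1.8 × 26, A = 46.8 cm², y = 15.6 cm, Ī = 2636.4 cm⁴.
Top plate: 7 × 1.2, A = 8.4 cm², y = 29.2 cm, Ī = 1.008 cm⁴.
Hole (subtracted): ⌀0.6, A = 0.28274 cm², y = 1.3 cm, Ī = 0.0063617 cm⁴.
Centroid: ȳ = ΣA·y / ΣA = 8.6753 cm.
Transfer each piece to the horizontal axis through the centroid using Ī + A·d² with d = y − 8.6753:
  bottom plate: d = -7.3753 cm → contributes +3715.2 cm⁴
  web plate: d = 6.9247 cm → contributes +4880.5 cm⁴
  top plate: d = 20.525 cm → contributes +3539.6 cm⁴
  hole: d = -7.3753 cm → contributes −15.386 cm⁴
Total I = 12 120 cm⁴.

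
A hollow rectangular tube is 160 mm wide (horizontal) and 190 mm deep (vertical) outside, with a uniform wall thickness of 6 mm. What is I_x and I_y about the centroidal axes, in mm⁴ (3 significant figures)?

Decompose the section into non-overlapping parts with the origin at the bottom-left of its bounding rectangle.
Outer rectangle: 160 × 190, A = 30 400 mm², y = 95 mm, Ī = 91 453 333 mm⁴.
Inner void (subtracted): 148 × 178, A = 26 344 mm², y = 95 mm, Ī = 69 556 941 mm⁴.
By symmetry the centroid is at mid-height, ȳ = 95 mm.
All pieces are centred on the centroidal x-axis, so I = ΣĪ (holes subtracted) = 21 896 392 mm⁴.
Repeating about the centroidal y-axis gives I_y = 16 766 752 mm⁴.

I_x ≈ 2.19 × 10⁷ mm⁴, I_y ≈ 1.68 × 10⁷ mm⁴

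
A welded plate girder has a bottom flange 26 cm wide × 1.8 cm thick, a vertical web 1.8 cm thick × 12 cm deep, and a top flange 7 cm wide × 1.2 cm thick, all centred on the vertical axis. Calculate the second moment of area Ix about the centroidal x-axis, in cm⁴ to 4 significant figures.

Ix ≈ 1935 cm⁴

Treat the section as a set of non-overlapping primitives; coordinates are from the bounding-box lower-left.
Bottom plate: 26 × 1.8, A = 46.8 cm², y = 0.9 cm, Ī = 12.636 cm⁴.
Web plate: 1.8 × 12, A = 21.6 cm², y = 7.8 cm, Ī = 259.2 cm⁴.
Top plate: 7 × 1.2, A = 8.4 cm², y = 14.4 cm, Ī = 1.008 cm⁴.
Centroid: ȳ = ΣA·y / ΣA = 4.31719 cm.
Transfer each piece to the centroidal x-axis using Ī + A·d² with d = y − 4.31719:
  bottom plate: d = -3.41719 cm → contributes +559.128 cm⁴
  web plate: d = 3.48281 cm → contributes +521.208 cm⁴
  top plate: d = 10.0828 cm → contributes +854.978 cm⁴
Total I = 1935.31 cm⁴.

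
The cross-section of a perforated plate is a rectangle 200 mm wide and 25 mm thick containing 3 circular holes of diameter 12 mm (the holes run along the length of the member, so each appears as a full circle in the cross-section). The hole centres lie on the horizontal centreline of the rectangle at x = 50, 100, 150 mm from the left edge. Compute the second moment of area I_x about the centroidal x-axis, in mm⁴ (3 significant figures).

I_x ≈ 2.57 × 10⁵ mm⁴

Decompose the section into non-overlapping parts with the origin at the bottom-left of its bounding rectangle.
Plate: 200 × 25, A = 5 000 mm², y = 12.5 mm, Ī = 260 417 mm⁴.
Hole 1 (subtracted): ⌀12, A = 113.1 mm², y = 12.5 mm, Ī = 1017.9 mm⁴.
Hole 2 (subtracted): ⌀12, A = 113.1 mm², y = 12.5 mm, Ī = 1017.9 mm⁴.
Hole 3 (subtracted): ⌀12, A = 113.1 mm², y = 12.5 mm, Ī = 1017.9 mm⁴.
By symmetry the centroid is at mid-height, ȳ = 12.5 mm.
All pieces are centred on the centroidal x-axis, so I = ΣĪ (holes subtracted) = 257 363 mm⁴.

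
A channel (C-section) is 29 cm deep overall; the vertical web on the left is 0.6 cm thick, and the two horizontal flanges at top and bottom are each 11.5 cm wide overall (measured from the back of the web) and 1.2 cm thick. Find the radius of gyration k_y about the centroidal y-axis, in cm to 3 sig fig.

Break the section into simple shapes (no overlaps), measuring from the bottom-left corner of the bounding box.
Web: 0.6 × 29, A = 17.4 cm², x = 0.3 cm, Ī = 0.522 cm⁴.
Top flange (beyond web): 10.9 × 1.2, A = 13.08 cm², x = 6.05 cm, Ī = 129.5 cm⁴.
Bottom flange (beyond web): 10.9 × 1.2, A = 13.08 cm², x = 6.05 cm, Ī = 129.5 cm⁴.
Centroid: x̄ = ΣA·x / ΣA = 3.7532 cm.
Transfer each piece to the centroidal y-axis using Ī + A·d² with d = x − 3.7532:
  web: d = -3.4532 cm → contributes +208.01 cm⁴
  top flange (beyond web): d = 2.2968 cm → contributes +198.51 cm⁴
  bottom flange (beyond web): d = 2.2968 cm → contributes +198.51 cm⁴
Total I = 605.02 cm⁴.
Radius of gyration: k = √(I/A) = √(605.02 / 43.56) = 3.7268 cm.

k_y ≈ 3.73 cm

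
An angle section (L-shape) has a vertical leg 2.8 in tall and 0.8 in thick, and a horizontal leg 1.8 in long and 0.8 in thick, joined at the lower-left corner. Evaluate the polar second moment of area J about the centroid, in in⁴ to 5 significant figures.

J ≈ 2.7592 in⁴

Decompose the section into non-overlapping parts with the origin at the bottom-left of its bounding rectangle.
Vertical leg: 0.8 × 2.8, A = 2.24 in², y = 1.4 in, Ī = 1.463467 in⁴.
Horizontal leg (remainder): 1 × 0.8, A = 0.8 in², y = 0.4 in, Ī = 0.04266667 in⁴.
Centroid: ȳ = ΣA·y / ΣA = 1.136842 in.
Transfer each piece to the centroidal x-axis using Ī + A·d² with d = y − 1.136842:
  vertical leg: d = 0.2631579 in → contributes +1.618591 in⁴
  horizontal leg (remainder): d = -0.7368421 in → contributes +0.4770157 in⁴
Total I = 2.095607 in⁴.
For the y-axis: x̄ = 0.6368421 in.
Repeating about the centroidal y-axis gives I_y = 0.663607 in⁴.
Polar second moment: J = I_x + I_y = 2.759214 in⁴.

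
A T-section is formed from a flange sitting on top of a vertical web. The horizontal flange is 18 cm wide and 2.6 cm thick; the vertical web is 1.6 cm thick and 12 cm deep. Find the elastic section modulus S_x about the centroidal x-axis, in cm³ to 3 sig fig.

Decompose the section into non-overlapping parts with the origin at the bottom-left of its bounding rectangle.
Flange: 18 × 2.6, A = 46.8 cm², y = 13.3 cm, Ī = 26.364 cm⁴.
Web: 1.6 × 12, A = 19.2 cm², y = 6 cm, Ī = 230.4 cm⁴.
Centroid: ȳ = ΣA·y / ΣA = 11.176 cm.
Transfer each piece to the centroidal x-axis using Ī + A·d² with d = y − 11.176:
  flange: d = 2.1236 cm → contributes +237.42 cm⁴
  web: d = -5.1764 cm → contributes +744.86 cm⁴
Total I = 982.28 cm⁴.
Extreme fibre distance c = 11.176 cm; S = I/c = 87.889 cm³.

S_x ≈ 87.9 cm³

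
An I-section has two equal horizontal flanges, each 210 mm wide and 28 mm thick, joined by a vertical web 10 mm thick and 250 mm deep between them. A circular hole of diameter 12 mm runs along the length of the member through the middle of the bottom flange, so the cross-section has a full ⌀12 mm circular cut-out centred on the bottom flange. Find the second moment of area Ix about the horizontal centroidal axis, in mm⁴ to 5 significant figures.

Split into non-overlapping primitives; take the origin at the lower-left of the bounding box.
Bottom flange: 210 × 28, A = 5 880 mm², y = 14 mm, Ī = 384 160 mm⁴.
Web: 10 × 250, A = 2 500 mm², y = 153 mm, Ī = 13 020 833 mm⁴.
Top flange: 210 × 28, A = 5 880 mm², y = 292 mm, Ī = 384 160 mm⁴.
Hole (subtracted): ⌀12, A = 113.0973 mm², y = 14 mm, Ī = 1017.876 mm⁴.
Centroid: ȳ = ΣA·y / ΣA = 154.1112 mm.
Transfer each piece to the horizontal centroidal axis using Ī + A·d² with d = y − 154.1112:
  bottom flange: d = -140.1112 mm → contributes +115 815 370 mm⁴
  web: d = -1.111235 mm → contributes +13 023 920 mm⁴
  top flange: d = 137.8888 mm → contributes +112 182 432 mm⁴
  hole: d = -140.1112 mm → contributes −2 221 250 mm⁴
Total I = 238 800 473 mm⁴.

Ix ≈ 2.3880 × 10⁸ mm⁴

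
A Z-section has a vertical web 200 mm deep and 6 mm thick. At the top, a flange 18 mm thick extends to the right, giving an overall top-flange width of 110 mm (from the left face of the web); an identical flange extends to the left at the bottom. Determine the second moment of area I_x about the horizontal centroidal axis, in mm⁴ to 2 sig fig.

Break the section into simple shapes (no overlaps), measuring from the bottom-left corner of the bounding box.
Web: 6 × 200, A = 1 200 mm², y = 100 mm, Ī = 4 000 000 mm⁴.
Top flange (beyond web): 104 × 18, A = 1 872 mm², y = 191 mm, Ī = 50 544 mm⁴.
Bottom flange (beyond web): 104 × 18, A = 1 872 mm², y = 9 mm, Ī = 50 544 mm⁴.
Centroid: ȳ = ΣA·y / ΣA = 100 mm.
Transfer each piece to the horizontal centroidal axis using Ī + A·d² with d = y − 100:
  web: d = 0 mm → contributes +4 000 000 mm⁴
  top flange (beyond web): d = 91 mm → contributes +15 552 576 mm⁴
  bottom flange (beyond web): d = -91 mm → contributes +15 552 576 mm⁴
Total I = 35 105 152 mm⁴.

I_x ≈ 3.5 × 10⁷ mm⁴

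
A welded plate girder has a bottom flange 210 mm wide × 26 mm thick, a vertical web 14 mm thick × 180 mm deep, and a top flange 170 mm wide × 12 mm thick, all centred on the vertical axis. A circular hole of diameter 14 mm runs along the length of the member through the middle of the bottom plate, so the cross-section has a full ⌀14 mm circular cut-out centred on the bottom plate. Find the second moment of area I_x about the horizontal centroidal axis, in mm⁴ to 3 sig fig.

I_x ≈ 6.98 × 10⁷ mm⁴

Treat the section as a set of non-overlapping primitives; coordinates are from the bounding-box lower-left.
Bottom plate: 210 × 26, A = 5 460 mm², y = 13 mm, Ī = 307 580 mm⁴.
Web plate: 14 × 180, A = 2 520 mm², y = 116 mm, Ī = 6 804 000 mm⁴.
Top plate: 170 × 12, A = 2 040 mm², y = 212 mm, Ī = 24 480 mm⁴.
Hole (subtracted): ⌀14, A = 153.94 mm², y = 13 mm, Ī = 1885.7 mm⁴.
Centroid: ȳ = ΣA·y / ΣA = 80.455 mm.
Transfer each piece to the horizontal centroidal axis using Ī + A·d² with d = y − 80.455:
  bottom plate: d = -67.455 mm → contributes +25 151 904 mm⁴
  web plate: d = 35.545 mm → contributes +9 987 800 mm⁴
  top plate: d = 131.54 mm → contributes +35 324 557 mm⁴
  hole: d = -67.455 mm → contributes −702 341 mm⁴
Total I = 69 761 920 mm⁴.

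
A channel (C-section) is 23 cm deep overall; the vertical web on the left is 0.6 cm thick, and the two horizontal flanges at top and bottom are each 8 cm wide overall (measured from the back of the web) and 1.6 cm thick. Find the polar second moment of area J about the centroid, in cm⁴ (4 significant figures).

Break the section into simple shapes (no overlaps), measuring from the bottom-left corner of the bounding box.
Web: 0.6 × 23, A = 13.8 cm², y = 11.5 cm, Ī = 608.35 cm⁴.
Top flange (beyond web): 7.4 × 1.6, A = 11.84 cm², y = 22.2 cm, Ī = 2.52587 cm⁴.
Bottom flange (beyond web): 7.4 × 1.6, A = 11.84 cm², y = 0.8 cm, Ī = 2.52587 cm⁴.
By symmetry the centroid is at mid-height, ȳ = 11.5 cm.
Transfer each piece to the centroidal x-axis using Ī + A·d² with d = y − 11.5:
  web: d = 0 cm → contributes +608.35 cm⁴
  top flange (beyond web): d = 10.7 cm → contributes +1358.09 cm⁴
  bottom flange (beyond web): d = -10.7 cm → contributes +1358.09 cm⁴
Total I = 3324.52 cm⁴.
For the y-axis: x̄ = 2.82721 cm.
Repeating about the centroidal y-axis gives I_y = 247.976 cm⁴.
Polar second moment: J = I_x + I_y = 3572.5 cm⁴.

J ≈ 3573 cm⁴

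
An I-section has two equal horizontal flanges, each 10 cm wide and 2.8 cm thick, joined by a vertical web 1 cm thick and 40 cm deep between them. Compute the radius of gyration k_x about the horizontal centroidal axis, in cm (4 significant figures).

Break the section into simple shapes (no overlaps), measuring from the bottom-left corner of the bounding box.
Bottom flange: 10 × 2.8, A = 28 cm², y = 1.4 cm, Ī = 18.2933 cm⁴.
Web: 1 × 40, A = 40 cm², y = 22.8 cm, Ī = 5333.33 cm⁴.
Top flange: 10 × 2.8, A = 28 cm², y = 44.2 cm, Ī = 18.2933 cm⁴.
By symmetry the centroid is at mid-height, ȳ = 22.8 cm.
Transfer each piece to the horizontal centroidal axis using Ī + A·d² with d = y − 22.8:
  bottom flange: d = -21.4 cm → contributes +12841.2 cm⁴
  web: d = 0 cm → contributes +5333.33 cm⁴
  top flange: d = 21.4 cm → contributes +12841.2 cm⁴
Total I = 31015.7 cm⁴.
Radius of gyration: k = √(I/A) = √(31015.7 / 96) = 17.9744 cm.

k_x ≈ 17.97 cm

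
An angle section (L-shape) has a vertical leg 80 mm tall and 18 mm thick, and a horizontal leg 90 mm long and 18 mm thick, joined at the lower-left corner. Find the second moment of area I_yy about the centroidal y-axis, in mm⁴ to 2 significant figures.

I_yy ≈ 2.0 × 10⁶ mm⁴

Treat the section as a set of non-overlapping primitives; coordinates are from the bounding-box lower-left.
Vertical leg: 18 × 80, A = 1 440 mm², x = 9 mm, Ī = 38 880 mm⁴.
Horizontal leg (remainder): 72 × 18, A = 1 296 mm², x = 54 mm, Ī = 559 872 mm⁴.
Centroid: x̄ = ΣA·x / ΣA = 30.32 mm.
Transfer each piece to the centroidal y-axis using Ī + A·d² with d = x − 30.32:
  vertical leg: d = -21.32 mm → contributes +693 163 mm⁴
  horizontal leg (remainder): d = 23.68 mm → contributes +1 286 853 mm⁴
Total I = 1 980 015 mm⁴.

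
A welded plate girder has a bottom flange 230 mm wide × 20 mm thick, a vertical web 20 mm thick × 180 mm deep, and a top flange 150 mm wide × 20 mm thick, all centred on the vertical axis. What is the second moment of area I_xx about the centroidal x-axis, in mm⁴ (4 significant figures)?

Break the section into simple shapes (no overlaps), measuring from the bottom-left corner of the bounding box.
Bottom plate: 230 × 20, A = 4 600 mm², y = 10 mm, Ī = 153 333 mm⁴.
Web plate: 20 × 180, A = 3 600 mm², y = 110 mm, Ī = 9 720 000 mm⁴.
Top plate: 150 × 20, A = 3 000 mm², y = 210 mm, Ī = 100 000 mm⁴.
Centroid: ȳ = ΣA·y / ΣA = 95.7143 mm.
Transfer each piece to the centroidal x-axis using Ī + A·d² with d = y − 95.7143:
  bottom plate: d = -85.7143 mm → contributes +33 949 252 mm⁴
  web plate: d = 14.2857 mm → contributes +10 454 694 mm⁴
  top plate: d = 114.286 mm → contributes +39 283 673 mm⁴
Total I = 83 687 619 mm⁴.

I_xx ≈ 8.369 × 10⁷ mm⁴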